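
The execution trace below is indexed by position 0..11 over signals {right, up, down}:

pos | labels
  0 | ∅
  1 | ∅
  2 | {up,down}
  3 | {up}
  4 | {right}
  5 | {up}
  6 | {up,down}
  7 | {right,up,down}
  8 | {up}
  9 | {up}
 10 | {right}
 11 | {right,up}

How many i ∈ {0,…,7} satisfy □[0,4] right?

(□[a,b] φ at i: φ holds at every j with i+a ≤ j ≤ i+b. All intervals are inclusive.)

0

Evaluate at each i in [0,7]:
  i=0: ✗ (fails at j=0)
  i=1: ✗ (fails at j=1)
  i=2: ✗ (fails at j=2)
  i=3: ✗ (fails at j=3)
  i=4: ✗ (fails at j=5)
  i=5: ✗ (fails at j=5)
  i=6: ✗ (fails at j=6)
  i=7: ✗ (fails at j=8)
Positions where it holds: {} → 0.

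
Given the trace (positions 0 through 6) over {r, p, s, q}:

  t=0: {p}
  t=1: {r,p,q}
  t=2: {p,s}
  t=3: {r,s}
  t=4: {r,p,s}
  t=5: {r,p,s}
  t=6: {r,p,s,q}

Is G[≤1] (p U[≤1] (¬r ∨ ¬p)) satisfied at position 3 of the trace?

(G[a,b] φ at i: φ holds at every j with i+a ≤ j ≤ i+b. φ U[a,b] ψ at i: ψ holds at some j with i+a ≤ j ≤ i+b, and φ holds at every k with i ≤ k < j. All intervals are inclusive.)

Does not hold

Check (p U[≤1] (¬r ∨ ¬p)) at every j in [3,4]:
  j=3: holds
  j=4: fails
Fails at j=4 → formula fails.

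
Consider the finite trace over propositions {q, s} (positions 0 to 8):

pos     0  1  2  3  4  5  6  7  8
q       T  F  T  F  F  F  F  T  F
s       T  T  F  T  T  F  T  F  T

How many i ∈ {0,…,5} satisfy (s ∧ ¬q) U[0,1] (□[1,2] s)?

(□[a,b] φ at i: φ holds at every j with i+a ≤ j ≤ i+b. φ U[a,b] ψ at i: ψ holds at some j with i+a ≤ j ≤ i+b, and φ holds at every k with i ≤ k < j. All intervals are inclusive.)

Evaluate at each i in [0,5]:
  i=0: ✗ (no rhs in [0,1])
  i=1: ✓ (rhs at j=2; lhs holds on [1,1])
  i=2: ✓ (rhs at j=2)
  i=3: ✗ (no rhs in [3,4])
  i=4: ✗ (no rhs in [4,5])
  i=5: ✗ (no rhs in [5,6])
Positions where it holds: {1, 2} → 2.

2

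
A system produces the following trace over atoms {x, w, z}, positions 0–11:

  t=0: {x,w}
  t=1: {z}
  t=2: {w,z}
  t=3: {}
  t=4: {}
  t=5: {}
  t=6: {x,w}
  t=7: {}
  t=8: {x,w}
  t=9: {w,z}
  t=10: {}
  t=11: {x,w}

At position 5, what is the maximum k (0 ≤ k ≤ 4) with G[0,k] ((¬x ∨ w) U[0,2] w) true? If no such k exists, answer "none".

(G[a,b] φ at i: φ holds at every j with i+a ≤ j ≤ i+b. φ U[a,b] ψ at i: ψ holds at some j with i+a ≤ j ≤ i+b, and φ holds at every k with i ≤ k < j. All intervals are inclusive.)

((¬x ∨ w) U[0,2] w) must hold from j=5 onward; find where it first fails.
  j=5: holds
  j=6: holds
  j=7: holds
  j=8: holds
  j=9: holds
Holds through j=9; largest k = 4.

4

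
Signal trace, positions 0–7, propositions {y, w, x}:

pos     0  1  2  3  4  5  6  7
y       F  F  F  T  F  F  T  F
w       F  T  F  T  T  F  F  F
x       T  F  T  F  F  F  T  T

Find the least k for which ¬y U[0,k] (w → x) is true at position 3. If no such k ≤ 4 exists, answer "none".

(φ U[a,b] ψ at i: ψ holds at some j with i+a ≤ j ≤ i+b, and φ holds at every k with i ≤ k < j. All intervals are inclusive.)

Need earliest j ≥ 3 with (w → x), and ¬y at every k in [3,j-1].
  j=3: rhs fails.
  j=4: rhs fails.
  j=5: rhs holds but lhs fails at k=3.
  j=6: rhs holds but lhs fails at k=3.
  j=7: rhs holds but lhs fails at k=3.
No witness within the range → none.

none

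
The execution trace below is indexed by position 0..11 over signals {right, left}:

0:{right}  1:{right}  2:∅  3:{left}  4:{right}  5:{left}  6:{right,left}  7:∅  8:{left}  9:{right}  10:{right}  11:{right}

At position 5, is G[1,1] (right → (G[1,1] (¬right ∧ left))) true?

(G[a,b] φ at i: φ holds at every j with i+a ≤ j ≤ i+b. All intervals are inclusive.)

Check (right → (G[1,1] (¬right ∧ left))) at every j in [6,6]:
  j=6: antecedent true; consequent fails at 7 → ✗
Fails at j=6 → formula fails.

False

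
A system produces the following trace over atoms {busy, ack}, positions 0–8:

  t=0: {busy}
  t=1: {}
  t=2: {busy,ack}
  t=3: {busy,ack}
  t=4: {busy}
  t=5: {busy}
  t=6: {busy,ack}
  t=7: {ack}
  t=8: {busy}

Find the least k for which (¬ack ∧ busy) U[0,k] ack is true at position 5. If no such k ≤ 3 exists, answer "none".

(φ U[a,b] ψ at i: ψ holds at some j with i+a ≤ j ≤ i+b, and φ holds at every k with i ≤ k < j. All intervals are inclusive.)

1

Need earliest j ≥ 5 with ack, and (¬ack ∧ busy) at every k in [5,j-1].
  j=5: rhs fails.
  j=6: rhs holds; lhs holds on [5,5]. k = 1.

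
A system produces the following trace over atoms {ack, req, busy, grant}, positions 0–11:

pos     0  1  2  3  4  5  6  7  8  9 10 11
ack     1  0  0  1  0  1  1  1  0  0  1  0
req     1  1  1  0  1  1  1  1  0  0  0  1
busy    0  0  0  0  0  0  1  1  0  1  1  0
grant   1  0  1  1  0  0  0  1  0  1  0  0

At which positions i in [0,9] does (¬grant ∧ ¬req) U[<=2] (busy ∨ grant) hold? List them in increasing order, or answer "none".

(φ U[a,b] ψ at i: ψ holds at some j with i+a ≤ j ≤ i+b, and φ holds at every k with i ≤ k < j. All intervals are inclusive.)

0, 2, 3, 6, 7, 8, 9

Evaluate at each i in [0,9]:
  i=0: ✓ (rhs at j=0)
  i=1: ✗ (lhs fails at k=1 before rhs at j=2)
  i=2: ✓ (rhs at j=2)
  i=3: ✓ (rhs at j=3)
  i=4: ✗ (lhs fails at k=4 before rhs at j=6)
  i=5: ✗ (lhs fails at k=5 before rhs at j=6)
  i=6: ✓ (rhs at j=6)
  i=7: ✓ (rhs at j=7)
  i=8: ✓ (rhs at j=9; lhs holds on [8,8])
  i=9: ✓ (rhs at j=9)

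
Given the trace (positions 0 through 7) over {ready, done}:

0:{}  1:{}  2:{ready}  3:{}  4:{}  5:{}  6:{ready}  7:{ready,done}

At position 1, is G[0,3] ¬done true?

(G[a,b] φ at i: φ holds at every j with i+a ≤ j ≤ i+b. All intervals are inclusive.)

Holds

Check ¬done at every j in [1,4]:
  j=1: true
  j=2: true
  j=3: true
  j=4: true
All positions satisfy it → formula holds.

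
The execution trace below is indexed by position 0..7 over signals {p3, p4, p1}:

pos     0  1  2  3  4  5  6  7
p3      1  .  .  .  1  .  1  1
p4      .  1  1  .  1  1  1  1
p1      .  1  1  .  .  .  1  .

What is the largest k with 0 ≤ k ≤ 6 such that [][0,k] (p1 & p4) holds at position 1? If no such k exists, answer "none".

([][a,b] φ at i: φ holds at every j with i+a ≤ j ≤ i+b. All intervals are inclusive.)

1

(p1 & p4) must hold from j=1 onward; find where it first fails.
  j=1: holds
  j=2: holds
  j=3: fails
Holds on [1,2], so largest k = 1.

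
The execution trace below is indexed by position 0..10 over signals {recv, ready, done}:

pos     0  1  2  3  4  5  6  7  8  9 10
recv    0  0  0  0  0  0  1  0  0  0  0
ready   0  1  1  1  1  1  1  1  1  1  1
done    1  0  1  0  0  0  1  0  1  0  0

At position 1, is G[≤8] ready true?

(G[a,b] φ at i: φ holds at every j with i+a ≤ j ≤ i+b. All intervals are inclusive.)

Check ready at every j in [1,9]:
  j=1: true
  j=2: true
  j=3: true
  j=4: true
  j=5: true
  j=6: true
  j=7: true
  j=8: true
  j=9: true
All positions satisfy it → formula holds.

Yes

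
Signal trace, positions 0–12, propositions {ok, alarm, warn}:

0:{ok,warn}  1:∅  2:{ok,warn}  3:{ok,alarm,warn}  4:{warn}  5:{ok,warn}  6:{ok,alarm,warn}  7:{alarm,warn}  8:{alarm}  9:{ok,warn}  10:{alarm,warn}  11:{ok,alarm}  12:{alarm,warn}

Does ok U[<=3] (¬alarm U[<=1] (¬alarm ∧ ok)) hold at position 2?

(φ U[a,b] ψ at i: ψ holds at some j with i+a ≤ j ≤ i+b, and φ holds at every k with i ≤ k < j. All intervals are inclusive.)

Yes

Need some j in [2,5] with (¬alarm U[<=1] (¬alarm ∧ ok)), and ok at every k in [2,j-1].
  j=2: (¬alarm U[<=1] (¬alarm ∧ ok)) holds; no prefix to check → satisfied.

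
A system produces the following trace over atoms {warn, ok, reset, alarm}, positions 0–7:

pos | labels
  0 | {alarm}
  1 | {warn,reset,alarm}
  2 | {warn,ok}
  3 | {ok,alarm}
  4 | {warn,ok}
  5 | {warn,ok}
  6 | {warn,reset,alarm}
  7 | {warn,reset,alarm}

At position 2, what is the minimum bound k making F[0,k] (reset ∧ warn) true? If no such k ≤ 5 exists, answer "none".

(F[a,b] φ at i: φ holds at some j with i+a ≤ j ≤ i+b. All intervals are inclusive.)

4

Scan j = 2,3,… for (reset ∧ warn):
  j=2: fails
  j=3: fails
  j=4: fails
  j=5: fails
  j=6: holds
First hit at j=6, so smallest k = 6-2 = 4.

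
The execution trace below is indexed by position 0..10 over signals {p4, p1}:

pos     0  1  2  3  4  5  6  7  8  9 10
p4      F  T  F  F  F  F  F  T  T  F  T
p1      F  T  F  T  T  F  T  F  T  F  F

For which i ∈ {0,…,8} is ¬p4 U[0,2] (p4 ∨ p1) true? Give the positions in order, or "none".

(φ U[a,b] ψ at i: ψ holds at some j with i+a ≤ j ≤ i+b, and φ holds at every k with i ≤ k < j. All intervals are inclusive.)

0, 1, 2, 3, 4, 5, 6, 7, 8

Evaluate at each i in [0,8]:
  i=0: ✓ (rhs at j=1; lhs holds on [0,0])
  i=1: ✓ (rhs at j=1)
  i=2: ✓ (rhs at j=3; lhs holds on [2,2])
  i=3: ✓ (rhs at j=3)
  i=4: ✓ (rhs at j=4)
  i=5: ✓ (rhs at j=6; lhs holds on [5,5])
  i=6: ✓ (rhs at j=6)
  i=7: ✓ (rhs at j=7)
  i=8: ✓ (rhs at j=8)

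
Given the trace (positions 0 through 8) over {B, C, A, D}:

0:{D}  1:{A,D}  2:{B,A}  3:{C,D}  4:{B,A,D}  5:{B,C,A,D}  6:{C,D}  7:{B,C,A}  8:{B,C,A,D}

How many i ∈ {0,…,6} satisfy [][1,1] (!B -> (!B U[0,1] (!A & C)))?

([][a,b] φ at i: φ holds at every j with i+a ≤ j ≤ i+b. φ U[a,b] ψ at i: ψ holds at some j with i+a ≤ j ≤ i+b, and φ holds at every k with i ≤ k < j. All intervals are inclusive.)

Evaluate at each i in [0,6]:
  i=0: ✗ (fails at j=1)
  i=1: ✓ (all of [2,2])
  i=2: ✓ (all of [3,3])
  i=3: ✓ (all of [4,4])
  i=4: ✓ (all of [5,5])
  i=5: ✓ (all of [6,6])
  i=6: ✓ (all of [7,7])
Positions where it holds: {1, 2, 3, 4, 5, 6} → 6.

6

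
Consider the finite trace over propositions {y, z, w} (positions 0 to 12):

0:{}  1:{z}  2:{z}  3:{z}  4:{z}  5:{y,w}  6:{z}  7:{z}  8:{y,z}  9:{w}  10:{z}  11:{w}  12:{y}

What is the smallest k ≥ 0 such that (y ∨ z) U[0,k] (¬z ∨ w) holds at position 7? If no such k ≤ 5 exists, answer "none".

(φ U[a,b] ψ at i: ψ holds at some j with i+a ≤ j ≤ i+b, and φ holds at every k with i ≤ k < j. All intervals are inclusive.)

Need earliest j ≥ 7 with (¬z ∨ w), and (y ∨ z) at every k in [7,j-1].
  j=7: rhs fails.
  j=8: rhs fails.
  j=9: rhs holds; lhs holds on [7,8]. k = 2.

2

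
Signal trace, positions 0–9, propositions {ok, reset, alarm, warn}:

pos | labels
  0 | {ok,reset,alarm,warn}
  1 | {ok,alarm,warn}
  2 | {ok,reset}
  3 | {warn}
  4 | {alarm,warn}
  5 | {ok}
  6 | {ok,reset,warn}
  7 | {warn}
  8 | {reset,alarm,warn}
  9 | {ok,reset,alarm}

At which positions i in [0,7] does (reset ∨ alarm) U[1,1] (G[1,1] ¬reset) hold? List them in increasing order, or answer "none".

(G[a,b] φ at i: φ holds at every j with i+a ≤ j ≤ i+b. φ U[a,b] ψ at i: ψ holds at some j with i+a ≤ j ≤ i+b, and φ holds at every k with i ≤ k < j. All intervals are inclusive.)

1, 2

Evaluate at each i in [0,7]:
  i=0: ✗ (no rhs in [1,1])
  i=1: ✓ (rhs at j=2; lhs holds on [1,1])
  i=2: ✓ (rhs at j=3; lhs holds on [2,2])
  i=3: ✗ (lhs fails at k=3 before rhs at j=4)
  i=4: ✗ (no rhs in [5,5])
  i=5: ✗ (lhs fails at k=5 before rhs at j=6)
  i=6: ✗ (no rhs in [7,7])
  i=7: ✗ (no rhs in [8,8])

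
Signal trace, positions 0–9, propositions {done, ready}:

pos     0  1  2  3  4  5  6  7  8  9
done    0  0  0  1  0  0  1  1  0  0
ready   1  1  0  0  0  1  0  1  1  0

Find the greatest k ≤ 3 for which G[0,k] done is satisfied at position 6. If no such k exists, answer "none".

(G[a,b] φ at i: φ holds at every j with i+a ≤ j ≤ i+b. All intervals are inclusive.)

done must hold from j=6 onward; find where it first fails.
  j=6: holds
  j=7: holds
  j=8: fails
Holds on [6,7], so largest k = 1.

1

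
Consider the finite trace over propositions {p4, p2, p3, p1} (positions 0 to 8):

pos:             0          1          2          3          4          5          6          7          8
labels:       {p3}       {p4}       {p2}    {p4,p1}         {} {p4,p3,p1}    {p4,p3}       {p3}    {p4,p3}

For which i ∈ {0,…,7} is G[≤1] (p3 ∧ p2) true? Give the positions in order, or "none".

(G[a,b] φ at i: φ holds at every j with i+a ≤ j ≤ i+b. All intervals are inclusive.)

Evaluate at each i in [0,7]:
  i=0: ✗ (fails at j=0)
  i=1: ✗ (fails at j=1)
  i=2: ✗ (fails at j=2)
  i=3: ✗ (fails at j=3)
  i=4: ✗ (fails at j=4)
  i=5: ✗ (fails at j=5)
  i=6: ✗ (fails at j=6)
  i=7: ✗ (fails at j=7)

none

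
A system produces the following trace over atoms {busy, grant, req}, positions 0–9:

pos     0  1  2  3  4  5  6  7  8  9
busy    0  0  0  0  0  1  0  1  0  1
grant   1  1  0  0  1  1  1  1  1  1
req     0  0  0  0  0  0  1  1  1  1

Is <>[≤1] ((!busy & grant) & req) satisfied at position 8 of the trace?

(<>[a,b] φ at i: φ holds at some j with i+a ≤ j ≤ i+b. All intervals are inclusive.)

Holds

Check ((!busy & grant) & req) at each j in [8,9]:
  j=8: true
  j=9: false
Found at j=8 → formula holds.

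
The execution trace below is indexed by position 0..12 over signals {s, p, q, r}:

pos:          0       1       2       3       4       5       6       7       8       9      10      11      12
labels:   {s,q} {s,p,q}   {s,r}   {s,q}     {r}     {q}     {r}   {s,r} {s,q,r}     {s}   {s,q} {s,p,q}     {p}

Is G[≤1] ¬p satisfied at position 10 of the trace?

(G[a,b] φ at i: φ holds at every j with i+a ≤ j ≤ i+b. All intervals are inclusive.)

Check ¬p at every j in [10,11]:
  j=10: true
  j=11: false
Fails at j=11 → formula fails.

Does not hold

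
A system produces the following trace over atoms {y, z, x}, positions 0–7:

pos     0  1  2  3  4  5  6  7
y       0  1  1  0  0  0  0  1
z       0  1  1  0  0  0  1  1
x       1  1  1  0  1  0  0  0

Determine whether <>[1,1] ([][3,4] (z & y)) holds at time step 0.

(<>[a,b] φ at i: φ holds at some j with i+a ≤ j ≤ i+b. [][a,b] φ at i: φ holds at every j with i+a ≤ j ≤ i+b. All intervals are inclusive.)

Does not hold

Check [][3,4] (z & y) at each j in [1,1]:
  j=1: fails at 4
No position in the window satisfies it → formula fails.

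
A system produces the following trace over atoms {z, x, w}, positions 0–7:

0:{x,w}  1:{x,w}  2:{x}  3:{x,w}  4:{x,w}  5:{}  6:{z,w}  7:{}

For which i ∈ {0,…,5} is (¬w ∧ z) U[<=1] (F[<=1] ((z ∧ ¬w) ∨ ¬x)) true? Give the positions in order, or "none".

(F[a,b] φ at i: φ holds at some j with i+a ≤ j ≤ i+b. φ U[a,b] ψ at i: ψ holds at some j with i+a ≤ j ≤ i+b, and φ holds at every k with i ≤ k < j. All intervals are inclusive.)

4, 5

Evaluate at each i in [0,5]:
  i=0: ✗ (no rhs in [0,1])
  i=1: ✗ (no rhs in [1,2])
  i=2: ✗ (no rhs in [2,3])
  i=3: ✗ (lhs fails at k=3 before rhs at j=4)
  i=4: ✓ (rhs at j=4)
  i=5: ✓ (rhs at j=5)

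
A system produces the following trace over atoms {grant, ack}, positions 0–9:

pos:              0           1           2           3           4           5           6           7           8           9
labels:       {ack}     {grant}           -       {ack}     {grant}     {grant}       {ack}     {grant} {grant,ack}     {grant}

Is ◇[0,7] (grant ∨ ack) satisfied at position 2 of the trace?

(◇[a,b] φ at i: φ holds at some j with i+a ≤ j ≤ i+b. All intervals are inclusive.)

True

Check (grant ∨ ack) at each j in [2,9]:
  j=2: false
  j=3: true
  j=4: true
  j=5: true
  j=6: true
  j=7: true
  j=8: true
  j=9: true
Found at j=3 → formula holds.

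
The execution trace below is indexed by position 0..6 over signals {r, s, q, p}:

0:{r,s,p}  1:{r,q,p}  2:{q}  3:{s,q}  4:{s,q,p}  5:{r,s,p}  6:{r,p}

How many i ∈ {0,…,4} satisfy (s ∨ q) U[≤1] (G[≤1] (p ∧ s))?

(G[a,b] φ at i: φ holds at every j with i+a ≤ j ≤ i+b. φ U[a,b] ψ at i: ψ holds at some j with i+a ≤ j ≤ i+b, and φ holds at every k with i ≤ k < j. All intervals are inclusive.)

2

Evaluate at each i in [0,4]:
  i=0: ✗ (no rhs in [0,1])
  i=1: ✗ (no rhs in [1,2])
  i=2: ✗ (no rhs in [2,3])
  i=3: ✓ (rhs at j=4; lhs holds on [3,3])
  i=4: ✓ (rhs at j=4)
Positions where it holds: {3, 4} → 2.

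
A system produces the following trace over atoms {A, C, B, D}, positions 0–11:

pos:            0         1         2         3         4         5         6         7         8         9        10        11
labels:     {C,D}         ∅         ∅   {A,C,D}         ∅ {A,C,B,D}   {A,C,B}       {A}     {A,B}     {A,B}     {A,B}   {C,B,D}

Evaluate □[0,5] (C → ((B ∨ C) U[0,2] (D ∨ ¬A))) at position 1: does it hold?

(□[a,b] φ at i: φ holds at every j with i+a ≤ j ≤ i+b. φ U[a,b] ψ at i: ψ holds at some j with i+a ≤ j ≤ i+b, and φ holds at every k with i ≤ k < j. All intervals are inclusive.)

Check (C → ((B ∨ C) U[0,2] (D ∨ ¬A))) at every j in [1,6]:
  j=1: antecedent false → ✓
  j=2: antecedent false → ✓
  j=3: antecedent true; consequent holds → ✓
  j=4: antecedent false → ✓
  j=5: antecedent true; consequent holds → ✓
  j=6: antecedent true; consequent fails → ✗
Fails at j=6 → formula fails.

No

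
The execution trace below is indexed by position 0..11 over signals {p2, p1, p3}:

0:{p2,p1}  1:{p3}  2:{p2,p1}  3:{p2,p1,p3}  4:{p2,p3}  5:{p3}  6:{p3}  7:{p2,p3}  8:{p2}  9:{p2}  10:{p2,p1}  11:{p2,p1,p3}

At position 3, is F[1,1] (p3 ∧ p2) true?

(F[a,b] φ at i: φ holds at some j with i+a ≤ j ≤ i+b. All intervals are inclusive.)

Yes

Check (p3 ∧ p2) at each j in [4,4]:
  j=4: true
Found at j=4 → formula holds.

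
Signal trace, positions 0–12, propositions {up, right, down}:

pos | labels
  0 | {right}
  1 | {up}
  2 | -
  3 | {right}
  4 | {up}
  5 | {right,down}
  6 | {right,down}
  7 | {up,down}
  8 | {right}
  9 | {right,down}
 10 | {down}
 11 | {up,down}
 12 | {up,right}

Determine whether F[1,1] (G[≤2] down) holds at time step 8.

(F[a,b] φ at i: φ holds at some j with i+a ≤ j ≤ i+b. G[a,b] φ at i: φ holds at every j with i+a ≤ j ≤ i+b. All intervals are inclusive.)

Check G[≤2] down at each j in [9,9]:
  j=9: holds on [9,11]
Found at j=9 → formula holds.

True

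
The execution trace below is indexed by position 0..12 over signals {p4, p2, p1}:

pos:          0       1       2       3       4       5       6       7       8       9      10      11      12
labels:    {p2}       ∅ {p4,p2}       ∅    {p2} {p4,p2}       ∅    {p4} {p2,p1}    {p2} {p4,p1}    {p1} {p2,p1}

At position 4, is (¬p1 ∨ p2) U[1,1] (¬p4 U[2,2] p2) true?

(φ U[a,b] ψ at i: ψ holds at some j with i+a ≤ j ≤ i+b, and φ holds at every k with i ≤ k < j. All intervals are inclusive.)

False

Need some j in [5,5] with (¬p4 U[2,2] p2), and (¬p1 ∨ p2) at every k in [4,j-1].
  j=5: (¬p4 U[2,2] p2) — fails.
No j in the window works → until fails.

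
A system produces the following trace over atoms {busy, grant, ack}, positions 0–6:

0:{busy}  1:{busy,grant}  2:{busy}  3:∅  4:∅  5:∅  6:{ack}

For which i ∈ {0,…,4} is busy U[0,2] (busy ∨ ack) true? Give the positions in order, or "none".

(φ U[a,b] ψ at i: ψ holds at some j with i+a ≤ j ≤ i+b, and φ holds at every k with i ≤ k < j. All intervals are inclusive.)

Evaluate at each i in [0,4]:
  i=0: ✓ (rhs at j=0)
  i=1: ✓ (rhs at j=1)
  i=2: ✓ (rhs at j=2)
  i=3: ✗ (no rhs in [3,5])
  i=4: ✗ (lhs fails at k=4 before rhs at j=6)

0, 1, 2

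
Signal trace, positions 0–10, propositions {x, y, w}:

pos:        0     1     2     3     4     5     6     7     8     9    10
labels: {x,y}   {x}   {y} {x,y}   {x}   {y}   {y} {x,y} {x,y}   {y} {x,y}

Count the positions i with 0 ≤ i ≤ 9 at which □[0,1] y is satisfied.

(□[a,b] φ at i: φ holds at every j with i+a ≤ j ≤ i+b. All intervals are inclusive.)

Evaluate at each i in [0,9]:
  i=0: ✗ (fails at j=1)
  i=1: ✗ (fails at j=1)
  i=2: ✓ (all of [2,3])
  i=3: ✗ (fails at j=4)
  i=4: ✗ (fails at j=4)
  i=5: ✓ (all of [5,6])
  i=6: ✓ (all of [6,7])
  i=7: ✓ (all of [7,8])
  i=8: ✓ (all of [8,9])
  i=9: ✓ (all of [9,10])
Positions where it holds: {2, 5, 6, 7, 8, 9} → 6.

6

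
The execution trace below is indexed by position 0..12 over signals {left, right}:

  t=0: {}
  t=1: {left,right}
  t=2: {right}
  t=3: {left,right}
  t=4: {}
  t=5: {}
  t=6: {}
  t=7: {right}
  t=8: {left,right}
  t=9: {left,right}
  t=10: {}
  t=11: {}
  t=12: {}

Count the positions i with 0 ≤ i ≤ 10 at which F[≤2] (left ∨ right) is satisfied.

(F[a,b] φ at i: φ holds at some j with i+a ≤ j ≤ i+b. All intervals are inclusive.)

Evaluate at each i in [0,10]:
  i=0: ✓ (witness j=1)
  i=1: ✓ (witness j=1)
  i=2: ✓ (witness j=2)
  i=3: ✓ (witness j=3)
  i=4: ✗ (none in [4,6])
  i=5: ✓ (witness j=7)
  i=6: ✓ (witness j=7)
  i=7: ✓ (witness j=7)
  i=8: ✓ (witness j=8)
  i=9: ✓ (witness j=9)
  i=10: ✗ (none in [10,12])
Positions where it holds: {0, 1, 2, 3, 5, 6, 7, 8, 9} → 9.

9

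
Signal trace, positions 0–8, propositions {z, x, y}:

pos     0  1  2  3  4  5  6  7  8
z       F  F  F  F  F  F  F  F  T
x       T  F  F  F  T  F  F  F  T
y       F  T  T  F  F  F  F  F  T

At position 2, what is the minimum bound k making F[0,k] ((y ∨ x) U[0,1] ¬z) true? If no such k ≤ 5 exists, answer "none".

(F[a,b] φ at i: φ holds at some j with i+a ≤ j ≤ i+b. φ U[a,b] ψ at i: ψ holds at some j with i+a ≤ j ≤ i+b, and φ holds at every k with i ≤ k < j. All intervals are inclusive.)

Scan j = 2,3,… for ((y ∨ x) U[0,1] ¬z):
  j=2: holds
First hit at j=2, so smallest k = 2-2 = 0.

0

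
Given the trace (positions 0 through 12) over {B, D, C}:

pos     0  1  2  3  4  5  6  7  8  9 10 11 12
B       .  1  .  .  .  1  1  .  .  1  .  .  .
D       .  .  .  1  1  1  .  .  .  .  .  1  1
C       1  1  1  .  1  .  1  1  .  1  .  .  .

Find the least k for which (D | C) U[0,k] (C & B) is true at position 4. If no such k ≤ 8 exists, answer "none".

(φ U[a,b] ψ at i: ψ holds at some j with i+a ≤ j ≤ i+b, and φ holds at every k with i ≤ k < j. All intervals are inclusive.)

Need earliest j ≥ 4 with (C & B), and (D | C) at every k in [4,j-1].
  j=4: rhs fails.
  j=5: rhs fails.
  j=6: rhs holds; lhs holds on [4,5]. k = 2.

2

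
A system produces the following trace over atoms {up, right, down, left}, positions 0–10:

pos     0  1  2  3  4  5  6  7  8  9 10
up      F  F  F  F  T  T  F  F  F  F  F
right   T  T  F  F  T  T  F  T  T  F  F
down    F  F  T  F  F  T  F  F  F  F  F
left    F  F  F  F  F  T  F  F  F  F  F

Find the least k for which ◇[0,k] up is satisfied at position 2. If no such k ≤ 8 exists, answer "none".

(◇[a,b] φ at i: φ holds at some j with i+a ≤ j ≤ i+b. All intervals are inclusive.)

Scan j = 2,3,… for up:
  j=2: fails
  j=3: fails
  j=4: holds
First hit at j=4, so smallest k = 4-2 = 2.

2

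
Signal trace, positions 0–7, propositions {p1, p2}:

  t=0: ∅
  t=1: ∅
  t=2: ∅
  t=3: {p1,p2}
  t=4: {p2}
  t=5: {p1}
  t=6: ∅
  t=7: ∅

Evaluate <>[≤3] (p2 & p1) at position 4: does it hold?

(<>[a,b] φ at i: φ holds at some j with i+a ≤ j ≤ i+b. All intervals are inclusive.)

No

Check (p2 & p1) at each j in [4,7]:
  j=4: false
  j=5: false
  j=6: false
  j=7: false
No position in the window satisfies it → formula fails.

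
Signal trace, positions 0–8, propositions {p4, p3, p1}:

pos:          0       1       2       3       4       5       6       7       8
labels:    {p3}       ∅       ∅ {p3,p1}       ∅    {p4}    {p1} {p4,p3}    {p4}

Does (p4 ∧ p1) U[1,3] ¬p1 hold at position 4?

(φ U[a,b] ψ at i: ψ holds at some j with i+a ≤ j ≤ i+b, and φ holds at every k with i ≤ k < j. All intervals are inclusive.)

Need some j in [5,7] with ¬p1, and (p4 ∧ p1) at every k in [4,j-1].
  j=5: ¬p1 holds, but (p4 ∧ p1) fails at k=4 → not this j.
  j=6: ¬p1 false.
  j=7: ¬p1 holds, but (p4 ∧ p1) fails at k=4 → not this j.
No j in the window works → until fails.

No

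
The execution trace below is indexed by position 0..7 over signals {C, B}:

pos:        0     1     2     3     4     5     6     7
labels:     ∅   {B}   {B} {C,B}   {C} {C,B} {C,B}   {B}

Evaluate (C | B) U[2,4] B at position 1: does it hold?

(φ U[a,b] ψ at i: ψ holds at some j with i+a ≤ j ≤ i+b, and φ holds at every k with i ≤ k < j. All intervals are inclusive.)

Need some j in [3,5] with B, and (C | B) at every k in [1,j-1].
  j=3: B holds; (C | B) holds at every k in [1,2] → satisfied.

Yes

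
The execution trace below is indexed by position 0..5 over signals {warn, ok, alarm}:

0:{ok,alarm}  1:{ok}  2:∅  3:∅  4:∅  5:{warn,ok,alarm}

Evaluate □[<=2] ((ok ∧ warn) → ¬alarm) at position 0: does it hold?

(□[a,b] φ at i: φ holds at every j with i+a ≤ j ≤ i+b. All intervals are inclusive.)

Check ((ok ∧ warn) → ¬alarm) at every j in [0,2]:
  j=0: antecedent false → ✓
  j=1: antecedent false → ✓
  j=2: antecedent false → ✓
All positions satisfy it → formula holds.

Yes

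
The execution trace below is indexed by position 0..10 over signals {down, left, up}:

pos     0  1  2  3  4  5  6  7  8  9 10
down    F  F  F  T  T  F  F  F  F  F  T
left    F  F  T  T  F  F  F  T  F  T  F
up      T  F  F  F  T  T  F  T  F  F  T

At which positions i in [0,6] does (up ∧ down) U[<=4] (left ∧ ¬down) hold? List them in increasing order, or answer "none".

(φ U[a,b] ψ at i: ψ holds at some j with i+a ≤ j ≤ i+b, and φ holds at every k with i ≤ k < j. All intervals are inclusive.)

2

Evaluate at each i in [0,6]:
  i=0: ✗ (lhs fails at k=0 before rhs at j=2)
  i=1: ✗ (lhs fails at k=1 before rhs at j=2)
  i=2: ✓ (rhs at j=2)
  i=3: ✗ (lhs fails at k=3 before rhs at j=7)
  i=4: ✗ (lhs fails at k=5 before rhs at j=7)
  i=5: ✗ (lhs fails at k=5 before rhs at j=7)
  i=6: ✗ (lhs fails at k=6 before rhs at j=7)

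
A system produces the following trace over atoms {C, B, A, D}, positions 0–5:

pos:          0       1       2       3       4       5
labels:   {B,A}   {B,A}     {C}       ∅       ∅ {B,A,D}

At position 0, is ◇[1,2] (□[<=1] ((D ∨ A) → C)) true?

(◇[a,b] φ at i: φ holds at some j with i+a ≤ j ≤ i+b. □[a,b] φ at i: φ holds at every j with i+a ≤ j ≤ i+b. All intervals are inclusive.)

Check □[<=1] ((D ∨ A) → C) at each j in [1,2]:
  j=1: fails at 1
  j=2: holds on [2,3]
Found at j=2 → formula holds.

Holds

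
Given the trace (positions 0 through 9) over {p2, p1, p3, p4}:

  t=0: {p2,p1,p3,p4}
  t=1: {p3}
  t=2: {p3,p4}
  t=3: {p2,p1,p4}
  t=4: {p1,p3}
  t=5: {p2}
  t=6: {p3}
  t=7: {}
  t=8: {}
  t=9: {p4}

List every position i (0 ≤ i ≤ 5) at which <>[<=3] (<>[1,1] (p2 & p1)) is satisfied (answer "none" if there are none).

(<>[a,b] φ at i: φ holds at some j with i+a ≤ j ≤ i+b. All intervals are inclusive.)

0, 1, 2

Evaluate at each i in [0,5]:
  i=0: ✓ (witness j=2)
  i=1: ✓ (witness j=2)
  i=2: ✓ (witness j=2)
  i=3: ✗ (none in [3,6])
  i=4: ✗ (none in [4,7])
  i=5: ✗ (none in [5,8])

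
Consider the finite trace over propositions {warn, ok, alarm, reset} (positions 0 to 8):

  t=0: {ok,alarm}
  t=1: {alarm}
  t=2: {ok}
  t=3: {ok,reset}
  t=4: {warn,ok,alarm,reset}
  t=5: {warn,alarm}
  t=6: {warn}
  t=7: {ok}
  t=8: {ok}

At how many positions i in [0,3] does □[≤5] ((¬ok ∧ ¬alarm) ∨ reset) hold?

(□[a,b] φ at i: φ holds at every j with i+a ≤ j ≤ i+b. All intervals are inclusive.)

0

Evaluate at each i in [0,3]:
  i=0: ✗ (fails at j=0)
  i=1: ✗ (fails at j=1)
  i=2: ✗ (fails at j=2)
  i=3: ✗ (fails at j=5)
Positions where it holds: {} → 0.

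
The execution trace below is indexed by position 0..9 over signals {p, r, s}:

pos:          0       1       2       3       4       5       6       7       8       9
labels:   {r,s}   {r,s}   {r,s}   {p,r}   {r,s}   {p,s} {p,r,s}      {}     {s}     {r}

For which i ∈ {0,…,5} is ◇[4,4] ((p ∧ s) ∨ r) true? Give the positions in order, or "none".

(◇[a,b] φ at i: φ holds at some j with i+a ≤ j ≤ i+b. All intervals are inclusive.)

0, 1, 2, 5

Evaluate at each i in [0,5]:
  i=0: ✓ (witness j=4)
  i=1: ✓ (witness j=5)
  i=2: ✓ (witness j=6)
  i=3: ✗ (none in [7,7])
  i=4: ✗ (none in [8,8])
  i=5: ✓ (witness j=9)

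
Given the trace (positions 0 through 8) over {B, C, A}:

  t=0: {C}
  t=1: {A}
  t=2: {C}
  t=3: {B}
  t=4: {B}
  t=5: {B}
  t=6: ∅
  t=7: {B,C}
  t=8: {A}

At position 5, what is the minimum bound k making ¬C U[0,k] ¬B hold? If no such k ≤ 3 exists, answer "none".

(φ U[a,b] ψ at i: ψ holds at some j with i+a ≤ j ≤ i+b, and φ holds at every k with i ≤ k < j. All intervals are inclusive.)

1

Need earliest j ≥ 5 with ¬B, and ¬C at every k in [5,j-1].
  j=5: rhs fails.
  j=6: rhs holds; lhs holds on [5,5]. k = 1.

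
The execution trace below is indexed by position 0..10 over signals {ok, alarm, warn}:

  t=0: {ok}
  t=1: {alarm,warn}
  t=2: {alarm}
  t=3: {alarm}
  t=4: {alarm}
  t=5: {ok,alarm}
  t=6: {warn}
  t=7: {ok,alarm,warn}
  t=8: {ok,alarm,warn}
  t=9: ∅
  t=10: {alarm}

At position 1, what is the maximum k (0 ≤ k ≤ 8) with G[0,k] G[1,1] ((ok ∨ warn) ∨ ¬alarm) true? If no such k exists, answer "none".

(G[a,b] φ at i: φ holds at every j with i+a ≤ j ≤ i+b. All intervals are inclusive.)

none

G[1,1] ((ok ∨ warn) ∨ ¬alarm) must hold from j=1 onward; find where it first fails.
  j=1: fails → no k works.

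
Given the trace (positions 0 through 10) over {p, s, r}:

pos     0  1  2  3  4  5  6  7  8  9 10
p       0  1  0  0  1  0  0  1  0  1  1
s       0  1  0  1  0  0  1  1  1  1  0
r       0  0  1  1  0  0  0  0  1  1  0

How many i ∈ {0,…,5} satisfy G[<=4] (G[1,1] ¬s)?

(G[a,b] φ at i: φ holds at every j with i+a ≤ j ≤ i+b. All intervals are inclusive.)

0

Evaluate at each i in [0,5]:
  i=0: ✗ (fails at j=0)
  i=1: ✗ (fails at j=2)
  i=2: ✗ (fails at j=2)
  i=3: ✗ (fails at j=5)
  i=4: ✗ (fails at j=5)
  i=5: ✗ (fails at j=5)
Positions where it holds: {} → 0.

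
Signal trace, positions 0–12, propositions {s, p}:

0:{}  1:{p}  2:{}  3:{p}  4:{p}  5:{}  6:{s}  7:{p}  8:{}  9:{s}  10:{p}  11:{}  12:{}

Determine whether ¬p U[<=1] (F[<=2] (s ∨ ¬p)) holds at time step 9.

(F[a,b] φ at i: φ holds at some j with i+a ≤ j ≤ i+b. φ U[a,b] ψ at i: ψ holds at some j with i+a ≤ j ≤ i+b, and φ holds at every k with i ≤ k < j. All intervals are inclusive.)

Need some j in [9,10] with F[<=2] (s ∨ ¬p), and ¬p at every k in [9,j-1].
  j=9: F[<=2] (s ∨ ¬p) holds; no prefix to check → satisfied.

True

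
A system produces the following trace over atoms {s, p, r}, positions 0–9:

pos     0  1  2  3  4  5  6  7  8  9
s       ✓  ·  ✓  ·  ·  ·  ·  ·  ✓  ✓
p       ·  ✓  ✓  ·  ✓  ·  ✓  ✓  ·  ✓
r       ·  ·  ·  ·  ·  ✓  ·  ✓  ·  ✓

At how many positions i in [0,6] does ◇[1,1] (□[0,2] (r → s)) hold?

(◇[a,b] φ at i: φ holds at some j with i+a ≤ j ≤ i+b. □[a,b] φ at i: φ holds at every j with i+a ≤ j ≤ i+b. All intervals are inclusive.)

Evaluate at each i in [0,6]:
  i=0: ✓ (witness j=1)
  i=1: ✓ (witness j=2)
  i=2: ✗ (none in [3,3])
  i=3: ✗ (none in [4,4])
  i=4: ✗ (none in [5,5])
  i=5: ✗ (none in [6,6])
  i=6: ✗ (none in [7,7])
Positions where it holds: {0, 1} → 2.

2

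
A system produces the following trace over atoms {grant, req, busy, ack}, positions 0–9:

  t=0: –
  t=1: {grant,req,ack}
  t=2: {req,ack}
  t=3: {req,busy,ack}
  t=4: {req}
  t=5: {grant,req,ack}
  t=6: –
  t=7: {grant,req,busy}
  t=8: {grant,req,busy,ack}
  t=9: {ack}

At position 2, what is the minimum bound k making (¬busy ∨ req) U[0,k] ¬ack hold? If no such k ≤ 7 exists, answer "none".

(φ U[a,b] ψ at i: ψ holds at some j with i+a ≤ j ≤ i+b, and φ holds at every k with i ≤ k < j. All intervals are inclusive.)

2

Need earliest j ≥ 2 with ¬ack, and (¬busy ∨ req) at every k in [2,j-1].
  j=2: rhs fails.
  j=3: rhs fails.
  j=4: rhs holds; lhs holds on [2,3]. k = 2.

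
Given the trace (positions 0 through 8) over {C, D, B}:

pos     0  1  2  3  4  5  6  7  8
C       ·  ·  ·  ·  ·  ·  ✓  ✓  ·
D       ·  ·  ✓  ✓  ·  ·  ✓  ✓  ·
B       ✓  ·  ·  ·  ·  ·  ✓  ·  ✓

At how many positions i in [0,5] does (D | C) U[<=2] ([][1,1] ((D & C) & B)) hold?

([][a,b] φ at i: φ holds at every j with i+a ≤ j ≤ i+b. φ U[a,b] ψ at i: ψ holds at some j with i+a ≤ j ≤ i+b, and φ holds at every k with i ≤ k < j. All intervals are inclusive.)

Evaluate at each i in [0,5]:
  i=0: ✗ (no rhs in [0,2])
  i=1: ✗ (no rhs in [1,3])
  i=2: ✗ (no rhs in [2,4])
  i=3: ✗ (lhs fails at k=4 before rhs at j=5)
  i=4: ✗ (lhs fails at k=4 before rhs at j=5)
  i=5: ✓ (rhs at j=5)
Positions where it holds: {5} → 1.

1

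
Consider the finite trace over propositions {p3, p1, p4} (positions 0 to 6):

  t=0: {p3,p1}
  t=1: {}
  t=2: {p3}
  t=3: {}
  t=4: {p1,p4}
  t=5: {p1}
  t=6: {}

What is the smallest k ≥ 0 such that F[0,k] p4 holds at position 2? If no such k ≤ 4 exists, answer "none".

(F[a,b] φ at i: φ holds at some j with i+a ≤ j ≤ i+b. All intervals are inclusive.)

2

Scan j = 2,3,… for p4:
  j=2: fails
  j=3: fails
  j=4: holds
First hit at j=4, so smallest k = 4-2 = 2.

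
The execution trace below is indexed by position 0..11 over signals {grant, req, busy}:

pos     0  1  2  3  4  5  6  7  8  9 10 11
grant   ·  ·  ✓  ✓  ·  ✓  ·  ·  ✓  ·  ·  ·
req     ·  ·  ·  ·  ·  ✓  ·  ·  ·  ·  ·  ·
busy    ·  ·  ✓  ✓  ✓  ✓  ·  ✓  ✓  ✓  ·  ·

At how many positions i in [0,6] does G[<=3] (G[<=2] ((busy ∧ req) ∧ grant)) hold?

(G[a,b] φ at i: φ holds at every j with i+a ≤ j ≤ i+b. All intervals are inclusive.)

Evaluate at each i in [0,6]:
  i=0: ✗ (fails at j=0)
  i=1: ✗ (fails at j=1)
  i=2: ✗ (fails at j=2)
  i=3: ✗ (fails at j=3)
  i=4: ✗ (fails at j=4)
  i=5: ✗ (fails at j=5)
  i=6: ✗ (fails at j=6)
Positions where it holds: {} → 0.

0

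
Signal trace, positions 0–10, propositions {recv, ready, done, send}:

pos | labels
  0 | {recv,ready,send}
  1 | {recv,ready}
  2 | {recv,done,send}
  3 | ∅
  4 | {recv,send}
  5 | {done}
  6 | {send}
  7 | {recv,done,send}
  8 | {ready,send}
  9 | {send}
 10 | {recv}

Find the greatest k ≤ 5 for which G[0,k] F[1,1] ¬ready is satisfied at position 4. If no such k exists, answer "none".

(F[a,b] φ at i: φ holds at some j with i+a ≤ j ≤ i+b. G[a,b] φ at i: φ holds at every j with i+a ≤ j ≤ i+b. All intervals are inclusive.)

2

F[1,1] ¬ready must hold from j=4 onward; find where it first fails.
  j=4: holds
  j=5: holds
  j=6: holds
  j=7: fails
Holds on [4,6], so largest k = 2.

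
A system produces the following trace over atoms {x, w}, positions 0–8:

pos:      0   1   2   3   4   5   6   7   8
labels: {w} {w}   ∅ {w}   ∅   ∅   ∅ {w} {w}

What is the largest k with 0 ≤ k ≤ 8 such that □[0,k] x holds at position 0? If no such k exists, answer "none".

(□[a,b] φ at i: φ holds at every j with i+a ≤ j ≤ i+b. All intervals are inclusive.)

none

x must hold from j=0 onward; find where it first fails.
  j=0: fails → no k works.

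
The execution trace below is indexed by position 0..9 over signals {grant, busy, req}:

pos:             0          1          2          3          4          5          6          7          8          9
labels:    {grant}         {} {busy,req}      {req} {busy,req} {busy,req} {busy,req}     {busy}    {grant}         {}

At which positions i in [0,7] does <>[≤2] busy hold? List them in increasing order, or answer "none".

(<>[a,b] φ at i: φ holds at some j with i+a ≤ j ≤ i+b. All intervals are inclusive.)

Evaluate at each i in [0,7]:
  i=0: ✓ (witness j=2)
  i=1: ✓ (witness j=2)
  i=2: ✓ (witness j=2)
  i=3: ✓ (witness j=4)
  i=4: ✓ (witness j=4)
  i=5: ✓ (witness j=5)
  i=6: ✓ (witness j=6)
  i=7: ✓ (witness j=7)

0, 1, 2, 3, 4, 5, 6, 7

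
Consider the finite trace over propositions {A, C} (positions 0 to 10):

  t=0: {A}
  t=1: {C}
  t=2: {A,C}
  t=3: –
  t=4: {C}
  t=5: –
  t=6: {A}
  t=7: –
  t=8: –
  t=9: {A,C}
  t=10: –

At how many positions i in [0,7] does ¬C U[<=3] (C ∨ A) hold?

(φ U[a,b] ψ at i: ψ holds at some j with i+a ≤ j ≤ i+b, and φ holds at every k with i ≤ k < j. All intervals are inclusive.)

Evaluate at each i in [0,7]:
  i=0: ✓ (rhs at j=0)
  i=1: ✓ (rhs at j=1)
  i=2: ✓ (rhs at j=2)
  i=3: ✓ (rhs at j=4; lhs holds on [3,3])
  i=4: ✓ (rhs at j=4)
  i=5: ✓ (rhs at j=6; lhs holds on [5,5])
  i=6: ✓ (rhs at j=6)
  i=7: ✓ (rhs at j=9; lhs holds on [7,8])
Positions where it holds: {0, 1, 2, 3, 4, 5, 6, 7} → 8.

8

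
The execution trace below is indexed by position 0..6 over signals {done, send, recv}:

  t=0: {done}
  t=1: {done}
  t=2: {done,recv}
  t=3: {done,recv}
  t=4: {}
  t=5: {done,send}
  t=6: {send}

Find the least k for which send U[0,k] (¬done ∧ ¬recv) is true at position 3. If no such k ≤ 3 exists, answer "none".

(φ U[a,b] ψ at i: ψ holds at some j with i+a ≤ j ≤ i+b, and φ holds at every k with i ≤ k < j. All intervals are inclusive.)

none

Need earliest j ≥ 3 with (¬done ∧ ¬recv), and send at every k in [3,j-1].
  j=3: rhs fails.
  j=4: rhs holds but lhs fails at k=3.
  j=5: rhs fails.
  j=6: rhs holds but lhs fails at k=3.
No witness within the range → none.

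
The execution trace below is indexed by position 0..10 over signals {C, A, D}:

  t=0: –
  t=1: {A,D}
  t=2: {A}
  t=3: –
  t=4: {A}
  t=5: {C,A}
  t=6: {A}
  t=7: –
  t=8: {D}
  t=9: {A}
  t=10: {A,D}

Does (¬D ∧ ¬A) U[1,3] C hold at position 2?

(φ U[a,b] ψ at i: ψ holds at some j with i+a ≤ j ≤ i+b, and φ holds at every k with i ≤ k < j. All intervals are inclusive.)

Need some j in [3,5] with C, and (¬D ∧ ¬A) at every k in [2,j-1].
  j=3: C false.
  j=4: C false.
  j=5: C holds, but (¬D ∧ ¬A) fails at k=2 → not this j.
No j in the window works → until fails.

False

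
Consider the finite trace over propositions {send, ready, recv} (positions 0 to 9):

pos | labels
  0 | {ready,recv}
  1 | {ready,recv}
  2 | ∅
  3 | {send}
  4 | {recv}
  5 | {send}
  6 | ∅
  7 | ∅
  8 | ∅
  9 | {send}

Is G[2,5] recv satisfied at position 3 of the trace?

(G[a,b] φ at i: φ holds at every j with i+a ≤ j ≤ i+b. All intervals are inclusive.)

Does not hold

Check recv at every j in [5,8]:
  j=5: false
  j=6: false
  j=7: false
  j=8: false
Fails at j=5 → formula fails.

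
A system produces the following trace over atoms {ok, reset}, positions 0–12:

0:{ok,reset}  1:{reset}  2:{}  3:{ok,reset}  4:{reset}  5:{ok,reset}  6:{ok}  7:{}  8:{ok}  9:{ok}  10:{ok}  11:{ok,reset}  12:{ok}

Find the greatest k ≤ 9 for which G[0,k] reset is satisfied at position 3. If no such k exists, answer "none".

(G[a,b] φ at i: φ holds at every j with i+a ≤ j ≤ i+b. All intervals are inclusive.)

reset must hold from j=3 onward; find where it first fails.
  j=3: holds
  j=4: holds
  j=5: holds
  j=6: fails
Holds on [3,5], so largest k = 2.

2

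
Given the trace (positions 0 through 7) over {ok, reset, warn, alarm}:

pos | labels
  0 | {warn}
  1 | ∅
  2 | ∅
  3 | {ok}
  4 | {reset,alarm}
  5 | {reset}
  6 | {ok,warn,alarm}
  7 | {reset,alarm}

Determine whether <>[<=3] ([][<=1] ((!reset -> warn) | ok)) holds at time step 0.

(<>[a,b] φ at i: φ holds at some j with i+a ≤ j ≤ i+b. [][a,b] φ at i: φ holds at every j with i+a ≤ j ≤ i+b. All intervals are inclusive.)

Holds

Check [][<=1] ((!reset -> warn) | ok) at each j in [0,3]:
  j=0: fails at 1
  j=1: fails at 1
  j=2: fails at 2
  j=3: holds on [3,4]
Found at j=3 → formula holds.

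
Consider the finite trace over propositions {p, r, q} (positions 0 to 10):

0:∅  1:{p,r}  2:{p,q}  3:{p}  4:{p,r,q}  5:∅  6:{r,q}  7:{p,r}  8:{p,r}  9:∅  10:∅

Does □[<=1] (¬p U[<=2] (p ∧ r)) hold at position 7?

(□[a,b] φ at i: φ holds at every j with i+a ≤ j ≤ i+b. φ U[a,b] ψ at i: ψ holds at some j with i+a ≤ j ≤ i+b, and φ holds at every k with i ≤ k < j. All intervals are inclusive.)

Check (¬p U[<=2] (p ∧ r)) at every j in [7,8]:
  j=7: holds
  j=8: holds
All positions satisfy it → formula holds.

True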